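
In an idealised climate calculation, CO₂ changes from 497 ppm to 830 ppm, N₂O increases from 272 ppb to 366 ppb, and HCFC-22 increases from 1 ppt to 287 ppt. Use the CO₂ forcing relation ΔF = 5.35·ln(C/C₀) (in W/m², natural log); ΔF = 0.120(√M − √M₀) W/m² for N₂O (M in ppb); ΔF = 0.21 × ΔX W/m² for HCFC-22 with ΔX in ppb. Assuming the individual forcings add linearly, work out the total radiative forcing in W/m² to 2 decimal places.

CO₂: 5.35 × ln(830/497) = 5.35 × ln(1.67002) = 5.35 × 0.51284 = 2.7437 W/m².
N₂O: 0.120 × (√366 − √272) = 0.120 × (19.1311 − 16.4924) = 0.120 × 2.6387 = 0.3166 W/m².
HCFC-22: Δ = 287 − 1 = 286 ppt = 0.286 ppb; ΔF = 0.21 × 0.286 = 0.0601 W/m².
Total ΔF = 2.7437 + 0.3166 + 0.0601 = 3.1204 W/m².

ΔF = 3.12 W/m²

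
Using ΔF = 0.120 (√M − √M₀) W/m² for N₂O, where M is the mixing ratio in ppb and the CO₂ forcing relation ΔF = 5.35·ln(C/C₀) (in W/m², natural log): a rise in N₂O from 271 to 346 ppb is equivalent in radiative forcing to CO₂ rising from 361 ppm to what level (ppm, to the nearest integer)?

C ≈ 379 ppm

N₂O forcing: 0.120 × (√346 − √271) = 0.120 × (18.6011 − 16.4621) = 0.120 × 2.1390 = 0.25668 W/m².
Set 5.35 ln(C/361) = 0.25668: ln(C/361) = 0.25668/5.35 = 0.04798, so C = 361 × e^0.04798 = 361 × 1.04915 = 378.74 ppm.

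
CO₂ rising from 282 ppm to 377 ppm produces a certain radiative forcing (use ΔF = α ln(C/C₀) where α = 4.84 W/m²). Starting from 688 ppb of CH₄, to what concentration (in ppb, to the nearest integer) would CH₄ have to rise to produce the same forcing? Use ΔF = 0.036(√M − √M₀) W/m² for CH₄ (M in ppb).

CO₂ forcing: 4.84 × ln(377/282) = 4.84 × 0.290338 = 1.40524 W/m².
Set 0.036(√M − √688) = 1.40524: √M = 1.40524/0.036 + √688 = 39.0344 + 26.2298 = 65.2642.
M = (65.2642)² = 4259.42 ppb.

M ≈ 4259 ppb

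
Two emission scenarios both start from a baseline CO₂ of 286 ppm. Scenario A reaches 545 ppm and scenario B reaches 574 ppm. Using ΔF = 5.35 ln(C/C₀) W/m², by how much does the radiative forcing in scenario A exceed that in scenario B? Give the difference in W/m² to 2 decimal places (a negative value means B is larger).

ΔF_A − ΔF_B = -0.28 W/m²

ΔF_A = 5.35 ln(545/286) = 5.35 × 0.64479 = 3.4496 W/m².
ΔF_B = 5.35 ln(574/286) = 5.35 × 0.69664 = 3.7270 W/m².
Difference: 3.4496 − 3.7270 = -0.2774 W/m².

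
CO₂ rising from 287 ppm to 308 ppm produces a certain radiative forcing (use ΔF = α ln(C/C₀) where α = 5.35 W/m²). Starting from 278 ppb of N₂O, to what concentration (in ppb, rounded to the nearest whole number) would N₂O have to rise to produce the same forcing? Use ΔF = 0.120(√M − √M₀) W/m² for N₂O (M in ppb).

CO₂ forcing: 5.35 × ln(308/287) = 5.35 × 0.070618 = 0.37781 W/m².
Set 0.120(√M − √278) = 0.37781: √M = 0.37781/0.120 + √278 = 3.1484 + 16.6733 = 19.8217.
M = (19.8217)² = 392.90 ppb.

M ≈ 393 ppb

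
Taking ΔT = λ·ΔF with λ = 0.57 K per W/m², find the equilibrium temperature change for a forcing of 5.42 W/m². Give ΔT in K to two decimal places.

ΔT = 3.09 K

ΔT = λ ΔF = 0.57 × 5.42 = 3.0894 K.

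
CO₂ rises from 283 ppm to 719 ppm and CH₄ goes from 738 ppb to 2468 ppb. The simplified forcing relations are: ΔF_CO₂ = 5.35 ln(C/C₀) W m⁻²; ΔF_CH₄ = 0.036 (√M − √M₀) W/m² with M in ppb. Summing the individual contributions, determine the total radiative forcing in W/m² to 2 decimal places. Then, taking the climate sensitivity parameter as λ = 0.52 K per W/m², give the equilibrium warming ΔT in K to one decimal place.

CO₂: 5.35 × ln(719/283) = 5.35 × ln(2.54064) = 5.35 × 0.93242 = 4.9884 W/m².
CH₄: 0.036 × (√2468 − √738) = 0.036 × (49.6790 − 27.1662) = 0.036 × 22.5128 = 0.8105 W/m².
Total ΔF = 4.9884 + 0.8105 = 5.7989 W/m².
ΔT = λ ΔF = 0.52 × 5.80 = 3.0160 K.

ΔF = 5.80 W/m²; ΔT = 3.0 K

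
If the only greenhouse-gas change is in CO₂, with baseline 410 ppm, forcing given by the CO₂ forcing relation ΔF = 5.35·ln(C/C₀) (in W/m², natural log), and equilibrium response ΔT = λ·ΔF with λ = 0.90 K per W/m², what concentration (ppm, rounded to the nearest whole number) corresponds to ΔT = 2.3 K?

C ≈ 661 ppm

Required forcing: ΔF = ΔT/λ = 2.3/0.90 = 2.5556 W/m².
Then ln(C/410) = ΔF/5.35 = 2.5556/5.35 = 0.47768.
So C = 410 × e^0.47768 = 410 × 1.61233 = 661.06 ppm.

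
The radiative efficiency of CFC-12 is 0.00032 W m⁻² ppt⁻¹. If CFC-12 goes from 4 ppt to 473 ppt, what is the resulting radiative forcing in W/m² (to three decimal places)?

ΔF = 0.150 W/m²

CFC-12: ΔF = 0.00032 × (473 − 4) = 0.00032 × 469 = 0.1501 W/m².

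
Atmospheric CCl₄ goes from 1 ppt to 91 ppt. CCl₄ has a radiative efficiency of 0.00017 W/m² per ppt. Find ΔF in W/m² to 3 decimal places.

ΔF = 0.015 W/m²

CCl₄: ΔF = 0.00017 × (91 − 1) = 0.00017 × 90 = 0.0153 W/m².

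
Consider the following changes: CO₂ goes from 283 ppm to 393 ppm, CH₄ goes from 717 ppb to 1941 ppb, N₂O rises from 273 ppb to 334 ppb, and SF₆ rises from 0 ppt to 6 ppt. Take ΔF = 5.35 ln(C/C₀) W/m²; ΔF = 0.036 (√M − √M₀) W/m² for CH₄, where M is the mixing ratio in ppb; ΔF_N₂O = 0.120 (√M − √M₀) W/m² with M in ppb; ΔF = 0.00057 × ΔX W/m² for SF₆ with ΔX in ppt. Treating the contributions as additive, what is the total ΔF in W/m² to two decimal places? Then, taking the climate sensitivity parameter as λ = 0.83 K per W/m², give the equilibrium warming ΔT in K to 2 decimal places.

CO₂: 5.35 × ln(393/283) = 5.35 × ln(1.38869) = 5.35 × 0.32836 = 1.7567 W/m².
CH₄: 0.036 × (√1941 − √717) = 0.036 × (44.0568 − 26.7769) = 0.036 × 17.2799 = 0.6221 W/m².
N₂O: 0.120 × (√334 − √273) = 0.120 × (18.2757 − 16.5227) = 0.120 × 1.7530 = 0.2104 W/m².
SF₆: ΔF = 0.00057 × (6 − 0) = 0.00057 × 6 = 0.0034 W/m².
Total ΔF = 1.7567 + 0.6221 + 0.2104 + 0.0034 = 2.5926 W/m².
ΔT = λ ΔF = 0.83 × 2.59 = 2.1497 K.

ΔF = 2.59 W/m²; ΔT = 2.15 K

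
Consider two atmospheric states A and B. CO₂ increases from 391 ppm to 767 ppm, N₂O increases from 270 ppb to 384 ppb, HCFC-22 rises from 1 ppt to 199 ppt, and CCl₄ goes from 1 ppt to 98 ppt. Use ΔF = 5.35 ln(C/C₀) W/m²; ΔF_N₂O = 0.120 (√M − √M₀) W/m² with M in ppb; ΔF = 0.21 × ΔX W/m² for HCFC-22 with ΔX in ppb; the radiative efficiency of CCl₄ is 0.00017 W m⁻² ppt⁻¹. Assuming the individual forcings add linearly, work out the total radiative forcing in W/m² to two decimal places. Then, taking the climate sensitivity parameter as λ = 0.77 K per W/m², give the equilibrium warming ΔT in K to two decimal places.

CO₂: 5.35 × ln(767/391) = 5.35 × ln(1.96164) = 5.35 × 0.67378 = 3.6047 W/m².
N₂O: 0.120 × (√384 − √270) = 0.120 × (19.5959 − 16.4317) = 0.120 × 3.1642 = 0.3797 W/m².
HCFC-22: Δ = 199 − 1 = 198 ppt = 0.198 ppb; ΔF = 0.21 × 0.198 = 0.0416 W/m².
CCl₄: ΔF = 0.00017 × (98 − 1) = 0.00017 × 97 = 0.0165 W/m².
Total ΔF = 3.6047 + 0.3797 + 0.0416 + 0.0165 = 4.0425 W/m².
ΔT = λ ΔF = 0.77 × 4.04 = 3.1108 K.

ΔF = 4.04 W/m²; ΔT = 3.11 K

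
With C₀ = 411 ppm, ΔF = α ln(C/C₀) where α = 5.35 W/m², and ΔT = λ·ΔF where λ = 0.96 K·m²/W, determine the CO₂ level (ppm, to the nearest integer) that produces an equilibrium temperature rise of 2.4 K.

Required forcing: ΔF = ΔT/λ = 2.4/0.96 = 2.5000 W/m².
Then ln(C/411) = ΔF/5.35 = 2.5000/5.35 = 0.46729.
So C = 411 × e^0.46729 = 411 × 1.59566 = 655.82 ppm.

C ≈ 656 ppm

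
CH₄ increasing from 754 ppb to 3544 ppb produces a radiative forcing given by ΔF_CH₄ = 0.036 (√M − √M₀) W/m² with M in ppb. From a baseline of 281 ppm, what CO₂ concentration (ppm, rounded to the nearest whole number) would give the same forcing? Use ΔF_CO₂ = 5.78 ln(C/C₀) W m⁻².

CH₄ forcing: 0.036 × (√3544 − √754) = 0.036 × (59.5315 − 27.4591) = 0.036 × 32.0724 = 1.15461 W/m².
Set 5.78 ln(C/281) = 1.15461: ln(C/281) = 1.15461/5.78 = 0.19976, so C = 281 × e^0.19976 = 281 × 1.22111 = 343.13 ppm.

C ≈ 343 ppm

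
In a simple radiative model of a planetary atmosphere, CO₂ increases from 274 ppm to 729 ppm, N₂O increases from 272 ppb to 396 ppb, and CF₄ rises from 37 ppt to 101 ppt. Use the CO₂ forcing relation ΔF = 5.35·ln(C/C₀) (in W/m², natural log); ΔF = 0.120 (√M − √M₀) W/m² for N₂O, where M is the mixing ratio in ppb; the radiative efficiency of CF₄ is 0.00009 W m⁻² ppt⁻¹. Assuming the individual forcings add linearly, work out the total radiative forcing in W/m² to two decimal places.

CO₂: 5.35 × ln(729/274) = 5.35 × ln(2.66058) = 5.35 × 0.97854 = 5.2352 W/m².
N₂O: 0.120 × (√396 − √272) = 0.120 × (19.8997 − 16.4924) = 0.120 × 3.4073 = 0.4089 W/m².
CF₄: ΔF = 0.00009 × (101 − 37) = 0.00009 × 64 = 0.0058 W/m².
Total ΔF = 5.2352 + 0.4089 + 0.0058 = 5.6499 W/m².

ΔF = 5.65 W/m²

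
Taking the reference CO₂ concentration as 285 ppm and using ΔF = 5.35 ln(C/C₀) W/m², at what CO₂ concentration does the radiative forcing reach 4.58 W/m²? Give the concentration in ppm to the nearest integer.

Set 5.35 ln(C/285) = 4.58, so ln(C/285) = 4.58/5.35 = 0.85607.
Then C/285 = e^0.85607 = 2.35389, giving C = 285 × 2.35389 = 670.86 ppm.

C ≈ 671 ppm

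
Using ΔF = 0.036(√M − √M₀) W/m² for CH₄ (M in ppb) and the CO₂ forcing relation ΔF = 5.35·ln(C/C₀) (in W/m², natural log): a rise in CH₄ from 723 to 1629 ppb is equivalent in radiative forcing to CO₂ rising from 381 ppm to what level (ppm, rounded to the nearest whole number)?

CH₄ forcing: 0.036 × (√1629 − √723) = 0.036 × (40.3609 − 26.8887) = 0.036 × 13.4722 = 0.48500 W/m².
Set 5.35 ln(C/381) = 0.48500: ln(C/381) = 0.48500/5.35 = 0.09065, so C = 381 × e^0.09065 = 381 × 1.09489 = 417.15 ppm.

C ≈ 417 ppm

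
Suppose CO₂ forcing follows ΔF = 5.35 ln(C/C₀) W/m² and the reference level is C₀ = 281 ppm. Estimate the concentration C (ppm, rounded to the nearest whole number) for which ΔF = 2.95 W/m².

C ≈ 488 ppm

Set 5.35 ln(C/281) = 2.95, so ln(C/281) = 2.95/5.35 = 0.55140.
Then C/281 = e^0.55140 = 1.73568, giving C = 281 × 1.73568 = 487.73 ppm.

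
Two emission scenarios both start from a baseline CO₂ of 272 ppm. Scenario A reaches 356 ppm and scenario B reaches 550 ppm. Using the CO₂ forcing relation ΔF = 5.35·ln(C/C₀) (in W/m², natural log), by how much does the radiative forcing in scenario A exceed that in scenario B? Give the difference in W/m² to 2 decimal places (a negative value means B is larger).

ΔF_A − ΔF_B = -2.33 W/m²

ΔF_A = 5.35 ln(356/272) = 5.35 × 0.26913 = 1.4398 W/m².
ΔF_B = 5.35 ln(550/272) = 5.35 × 0.70412 = 3.7670 W/m².
Difference: 1.4398 − 3.7670 = -2.3272 W/m².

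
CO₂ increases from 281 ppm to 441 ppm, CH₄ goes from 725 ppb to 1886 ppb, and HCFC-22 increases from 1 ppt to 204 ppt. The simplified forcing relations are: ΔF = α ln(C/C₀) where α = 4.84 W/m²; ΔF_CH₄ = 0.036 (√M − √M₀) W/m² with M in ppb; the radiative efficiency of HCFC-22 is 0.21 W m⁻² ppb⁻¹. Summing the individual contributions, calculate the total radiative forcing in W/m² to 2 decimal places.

CO₂: 4.84 × ln(441/281) = 4.84 × ln(1.56940) = 4.84 × 0.45069 = 2.1813 W/m².
CH₄: 0.036 × (√1886 − √725) = 0.036 × (43.4281 − 26.9258) = 0.036 × 16.5023 = 0.5941 W/m².
HCFC-22: Δ = 204 − 1 = 203 ppt = 0.203 ppb; ΔF = 0.21 × 0.203 = 0.0426 W/m².
Total ΔF = 2.1813 + 0.5941 + 0.0426 = 2.8180 W/m².

ΔF = 2.82 W/m²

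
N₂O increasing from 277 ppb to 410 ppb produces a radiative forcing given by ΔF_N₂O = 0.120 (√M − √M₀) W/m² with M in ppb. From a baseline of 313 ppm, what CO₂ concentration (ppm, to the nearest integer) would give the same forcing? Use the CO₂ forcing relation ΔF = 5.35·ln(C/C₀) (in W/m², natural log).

C ≈ 339 ppm

N₂O forcing: 0.120 × (√410 − √277) = 0.120 × (20.2485 − 16.6433) = 0.120 × 3.6052 = 0.43262 W/m².
Set 5.35 ln(C/313) = 0.43262: ln(C/313) = 0.43262/5.35 = 0.08086, so C = 313 × e^0.08086 = 313 × 1.08422 = 339.36 ppm.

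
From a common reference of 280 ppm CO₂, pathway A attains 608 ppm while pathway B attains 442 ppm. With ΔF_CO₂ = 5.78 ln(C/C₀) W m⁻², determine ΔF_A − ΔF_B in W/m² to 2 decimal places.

ΔF_A − ΔF_B = 1.84 W/m²

ΔF_A = 5.78 ln(608/280) = 5.78 × 0.77539 = 4.4818 W/m².
ΔF_B = 5.78 ln(442/280) = 5.78 × 0.45652 = 2.6387 W/m².
Difference: 4.4818 − 2.6387 = 1.8431 W/m².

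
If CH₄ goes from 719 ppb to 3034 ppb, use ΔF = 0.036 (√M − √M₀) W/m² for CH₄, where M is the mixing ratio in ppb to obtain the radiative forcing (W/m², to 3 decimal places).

CH₄: 0.036 × (√3034 − √719) = 0.036 × (55.0818 − 26.8142) = 0.036 × 28.2676 = 1.0176 W/m².

ΔF = 1.018 W/m²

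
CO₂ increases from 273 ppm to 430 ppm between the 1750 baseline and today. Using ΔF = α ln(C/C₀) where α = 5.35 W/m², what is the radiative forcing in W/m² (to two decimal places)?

ΔF = 2.43 W/m²

CO₂ absorption bands are partially saturated, so forcing scales with the logarithm of the concentration ratio.
CO₂: 5.35 × ln(430/273) = 5.35 × ln(1.57509) = 5.35 × 0.45431 = 2.4306 W/m².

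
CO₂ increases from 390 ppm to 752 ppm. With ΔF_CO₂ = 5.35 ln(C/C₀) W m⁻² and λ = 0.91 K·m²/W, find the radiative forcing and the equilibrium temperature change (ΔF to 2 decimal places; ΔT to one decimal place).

CO₂: 5.35 × ln(752/390) = 5.35 × ln(1.92821) = 5.35 × 0.65659 = 3.5128 W/m².
ΔT = λ ΔF = 0.91 × 3.51 = 3.1941 K.

ΔF = 3.51 W/m²; ΔT = 3.2 K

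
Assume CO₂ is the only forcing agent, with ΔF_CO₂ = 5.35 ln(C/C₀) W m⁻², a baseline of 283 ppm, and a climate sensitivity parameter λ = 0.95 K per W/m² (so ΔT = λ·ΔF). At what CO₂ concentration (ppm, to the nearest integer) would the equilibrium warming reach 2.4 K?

C ≈ 454 ppm

Required forcing: ΔF = ΔT/λ = 2.4/0.95 = 2.5263 W/m².
Then ln(C/283) = ΔF/5.35 = 2.5263/5.35 = 0.47221.
So C = 283 × e^0.47221 = 283 × 1.60353 = 453.80 ppm.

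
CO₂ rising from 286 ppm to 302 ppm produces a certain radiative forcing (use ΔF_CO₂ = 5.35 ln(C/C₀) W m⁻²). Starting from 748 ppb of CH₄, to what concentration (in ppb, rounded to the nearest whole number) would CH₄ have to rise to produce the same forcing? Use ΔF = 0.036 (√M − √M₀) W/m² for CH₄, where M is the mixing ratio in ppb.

M ≈ 1256 ppb

CO₂ forcing: 5.35 × ln(302/286) = 5.35 × 0.054435 = 0.29123 W/m².
Set 0.036(√M − √748) = 0.29123: √M = 0.29123/0.036 + √748 = 8.0897 + 27.3496 = 35.4393.
M = (35.4393)² = 1255.94 ppb.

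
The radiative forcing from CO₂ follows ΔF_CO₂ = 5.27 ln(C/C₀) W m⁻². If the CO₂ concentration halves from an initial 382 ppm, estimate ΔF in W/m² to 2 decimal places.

ΔF = -3.65 W/m²

Because the forcing depends only on the ratio C/C₀, the initial concentration does not enter.
ΔF = 5.27 × ln(0.5) = 5.27 × -0.69315 = -3.6529 W/m².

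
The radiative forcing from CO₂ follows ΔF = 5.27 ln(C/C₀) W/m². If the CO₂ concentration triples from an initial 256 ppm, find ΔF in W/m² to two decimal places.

ΔF = 5.27 × ln(3) = 5.27 × 1.09861 = 5.7897 W/m².

ΔF = 5.79 W/m²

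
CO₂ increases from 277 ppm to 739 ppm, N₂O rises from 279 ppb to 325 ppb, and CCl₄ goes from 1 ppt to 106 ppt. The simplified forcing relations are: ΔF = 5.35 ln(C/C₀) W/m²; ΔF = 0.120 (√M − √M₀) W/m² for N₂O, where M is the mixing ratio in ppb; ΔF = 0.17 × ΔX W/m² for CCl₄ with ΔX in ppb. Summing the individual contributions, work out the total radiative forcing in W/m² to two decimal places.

ΔF = 5.43 W/m²

CO₂: 5.35 × ln(739/277) = 5.35 × ln(2.66787) = 5.35 × 0.98128 = 5.2498 W/m².
N₂O: 0.120 × (√325 − √279) = 0.120 × (18.0278 − 16.7033) = 0.120 × 1.3245 = 0.1589 W/m².
CCl₄: Δ = 106 − 1 = 105 ppt = 0.105 ppb; ΔF = 0.17 × 0.105 = 0.0179 W/m².
Total ΔF = 5.2498 + 0.1589 + 0.0179 = 5.4266 W/m².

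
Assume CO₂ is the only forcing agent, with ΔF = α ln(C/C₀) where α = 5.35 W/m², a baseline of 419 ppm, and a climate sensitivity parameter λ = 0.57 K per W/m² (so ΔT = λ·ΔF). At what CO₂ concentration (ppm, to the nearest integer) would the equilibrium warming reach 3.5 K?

Required forcing: ΔF = ΔT/λ = 3.5/0.57 = 6.1404 W/m².
Then ln(C/419) = ΔF/5.35 = 6.1404/5.35 = 1.14774.
So C = 419 × e^1.14774 = 419 × 3.15106 = 1320.29 ppm.

C ≈ 1320 ppm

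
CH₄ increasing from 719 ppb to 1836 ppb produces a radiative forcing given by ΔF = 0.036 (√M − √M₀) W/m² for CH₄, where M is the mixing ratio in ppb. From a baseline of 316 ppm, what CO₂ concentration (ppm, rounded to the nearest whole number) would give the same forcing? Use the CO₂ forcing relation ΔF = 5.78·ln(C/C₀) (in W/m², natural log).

C ≈ 349 ppm

CH₄ forcing: 0.036 × (√1836 − √719) = 0.036 × (42.8486 − 26.8142) = 0.036 × 16.0344 = 0.57724 W/m².
Set 5.78 ln(C/316) = 0.57724: ln(C/316) = 0.57724/5.78 = 0.09987, so C = 316 × e^0.09987 = 316 × 1.10503 = 349.19 ppm.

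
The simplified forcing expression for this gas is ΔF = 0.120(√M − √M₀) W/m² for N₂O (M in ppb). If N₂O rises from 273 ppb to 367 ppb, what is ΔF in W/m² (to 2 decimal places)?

ΔF = 0.32 W/m²

N₂O: 0.120 × (√367 − √273) = 0.120 × (19.1572 − 16.5227) = 0.120 × 2.6345 = 0.3161 W/m².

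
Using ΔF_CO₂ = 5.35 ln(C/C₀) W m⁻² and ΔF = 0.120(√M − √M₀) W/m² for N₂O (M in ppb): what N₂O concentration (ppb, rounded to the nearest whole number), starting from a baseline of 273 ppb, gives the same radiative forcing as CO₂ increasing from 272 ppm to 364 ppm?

CO₂ forcing: 5.35 × ln(364/272) = 5.35 × 0.291352 = 1.55873 W/m².
Set 0.120(√M − √273) = 1.55873: √M = 1.55873/0.120 + √273 = 12.9894 + 16.5227 = 29.5121.
M = (29.5121)² = 870.96 ppb.

M ≈ 871 ppb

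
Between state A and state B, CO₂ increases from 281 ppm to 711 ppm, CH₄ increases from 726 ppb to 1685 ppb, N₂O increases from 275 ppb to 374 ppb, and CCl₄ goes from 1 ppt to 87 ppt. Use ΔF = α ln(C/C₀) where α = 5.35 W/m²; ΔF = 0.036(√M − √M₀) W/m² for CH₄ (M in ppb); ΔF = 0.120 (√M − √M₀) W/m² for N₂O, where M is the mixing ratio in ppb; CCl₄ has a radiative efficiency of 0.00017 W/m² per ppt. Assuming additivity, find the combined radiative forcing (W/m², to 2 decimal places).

ΔF = 5.82 W/m²

CO₂: 5.35 × ln(711/281) = 5.35 × ln(2.53025) = 5.35 × 0.92832 = 4.9665 W/m².
CH₄: 0.036 × (√1685 − √726) = 0.036 × (41.0488 − 26.9444) = 0.036 × 14.1044 = 0.5078 W/m².
N₂O: 0.120 × (√374 − √275) = 0.120 × (19.3391 − 16.5831) = 0.120 × 2.7560 = 0.3307 W/m².
CCl₄: ΔF = 0.00017 × (87 − 1) = 0.00017 × 86 = 0.0146 W/m².
Total ΔF = 4.9665 + 0.5078 + 0.3307 + 0.0146 = 5.8196 W/m².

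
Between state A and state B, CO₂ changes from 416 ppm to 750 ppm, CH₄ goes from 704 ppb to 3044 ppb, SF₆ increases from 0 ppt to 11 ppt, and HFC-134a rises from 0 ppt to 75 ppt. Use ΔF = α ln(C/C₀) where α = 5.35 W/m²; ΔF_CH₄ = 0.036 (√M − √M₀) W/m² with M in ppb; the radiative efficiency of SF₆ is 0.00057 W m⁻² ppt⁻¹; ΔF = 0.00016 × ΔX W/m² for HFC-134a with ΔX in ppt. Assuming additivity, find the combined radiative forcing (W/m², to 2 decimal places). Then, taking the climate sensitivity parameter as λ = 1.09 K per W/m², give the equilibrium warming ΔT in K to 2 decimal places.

CO₂: 5.35 × ln(750/416) = 5.35 × ln(1.80288) = 5.35 × 0.58939 = 3.1532 W/m².
CH₄: 0.036 × (√3044 − √704) = 0.036 × (55.1725 − 26.5330) = 0.036 × 28.6395 = 1.0310 W/m².
SF₆: ΔF = 0.00057 × (11 − 0) = 0.00057 × 11 = 0.0063 W/m².
HFC-134a: ΔF = 0.00016 × (75 − 0) = 0.00016 × 75 = 0.0120 W/m².
Total ΔF = 3.1532 + 1.0310 + 0.0063 + 0.0120 = 4.2025 W/m².
ΔT = λ ΔF = 1.09 × 4.20 = 4.5780 K.

ΔF = 4.20 W/m²; ΔT = 4.58 K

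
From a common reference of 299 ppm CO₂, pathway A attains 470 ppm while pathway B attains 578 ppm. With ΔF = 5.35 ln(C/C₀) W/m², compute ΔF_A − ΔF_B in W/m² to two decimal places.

ΔF_A − ΔF_B = -1.11 W/m²

ΔF_A = 5.35 ln(470/299) = 5.35 × 0.45229 = 2.4198 W/m².
ΔF_B = 5.35 ln(578/299) = 5.35 × 0.65913 = 3.5263 W/m².
Difference: 2.4198 − 3.5263 = -1.1065 W/m².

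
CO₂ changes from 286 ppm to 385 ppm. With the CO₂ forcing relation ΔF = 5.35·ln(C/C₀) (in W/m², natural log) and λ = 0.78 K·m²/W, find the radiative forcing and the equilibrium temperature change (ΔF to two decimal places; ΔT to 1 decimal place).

ΔF = 1.59 W/m²; ΔT = 1.2 K

CO₂: 5.35 × ln(385/286) = 5.35 × ln(1.34615) = 5.35 × 0.29725 = 1.5903 W/m².
ΔT = λ ΔF = 0.78 × 1.59 = 1.2402 K.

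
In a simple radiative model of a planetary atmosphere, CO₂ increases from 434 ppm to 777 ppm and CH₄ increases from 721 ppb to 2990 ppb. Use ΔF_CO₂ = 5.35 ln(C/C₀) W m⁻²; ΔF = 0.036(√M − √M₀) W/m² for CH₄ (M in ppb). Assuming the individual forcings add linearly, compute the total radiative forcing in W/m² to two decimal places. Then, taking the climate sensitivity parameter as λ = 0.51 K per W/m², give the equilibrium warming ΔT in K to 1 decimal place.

CO₂: 5.35 × ln(777/434) = 5.35 × ln(1.79032) = 5.35 × 0.58239 = 3.1158 W/m².
CH₄: 0.036 × (√2990 − √721) = 0.036 × (54.6809 − 26.8514) = 0.036 × 27.8295 = 1.0019 W/m².
Total ΔF = 3.1158 + 1.0019 = 4.1177 W/m².
ΔT = λ ΔF = 0.51 × 4.12 = 2.1012 K.

ΔF = 4.12 W/m²; ΔT = 2.1 K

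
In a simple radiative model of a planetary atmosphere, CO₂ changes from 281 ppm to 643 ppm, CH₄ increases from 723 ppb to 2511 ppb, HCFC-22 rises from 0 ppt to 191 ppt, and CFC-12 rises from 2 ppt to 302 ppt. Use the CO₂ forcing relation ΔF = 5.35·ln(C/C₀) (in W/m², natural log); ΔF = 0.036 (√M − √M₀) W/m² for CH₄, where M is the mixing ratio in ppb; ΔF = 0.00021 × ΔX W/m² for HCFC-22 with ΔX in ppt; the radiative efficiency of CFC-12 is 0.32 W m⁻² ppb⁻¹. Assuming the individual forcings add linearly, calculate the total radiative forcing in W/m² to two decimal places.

ΔF = 5.40 W/m²

CO₂: 5.35 × ln(643/281) = 5.35 × ln(2.28826) = 5.35 × 0.82779 = 4.4287 W/m².
CH₄: 0.036 × (√2511 − √723) = 0.036 × (50.1099 − 26.8887) = 0.036 × 23.2212 = 0.8360 W/m².
HCFC-22: ΔF = 0.00021 × (191 − 0) = 0.00021 × 191 = 0.0401 W/m².
CFC-12: Δ = 302 − 2 = 300 ppt = 0.300 ppb; ΔF = 0.32 × 0.300 = 0.0960 W/m².
Total ΔF = 4.4287 + 0.8360 + 0.0401 + 0.0960 = 5.4008 W/m².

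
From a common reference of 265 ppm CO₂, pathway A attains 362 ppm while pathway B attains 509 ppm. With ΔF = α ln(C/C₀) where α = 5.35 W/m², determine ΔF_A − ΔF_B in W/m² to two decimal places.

ΔF_A − ΔF_B = -1.82 W/m²

ΔF_A = 5.35 ln(362/265) = 5.35 × 0.31191 = 1.6687 W/m².
ΔF_B = 5.35 ln(509/265) = 5.35 × 0.65272 = 3.4921 W/m².
Difference: 1.6687 − 3.4921 = -1.8234 W/m².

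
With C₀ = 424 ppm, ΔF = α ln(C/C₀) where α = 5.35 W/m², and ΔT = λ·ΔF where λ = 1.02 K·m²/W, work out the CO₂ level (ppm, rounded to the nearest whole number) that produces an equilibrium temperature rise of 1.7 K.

C ≈ 579 ppm

Required forcing: ΔF = ΔT/λ = 1.7/1.02 = 1.6667 W/m².
Then ln(C/424) = ΔF/5.35 = 1.6667/5.35 = 0.31153.
So C = 424 × e^0.31153 = 424 × 1.36551 = 578.98 ppm.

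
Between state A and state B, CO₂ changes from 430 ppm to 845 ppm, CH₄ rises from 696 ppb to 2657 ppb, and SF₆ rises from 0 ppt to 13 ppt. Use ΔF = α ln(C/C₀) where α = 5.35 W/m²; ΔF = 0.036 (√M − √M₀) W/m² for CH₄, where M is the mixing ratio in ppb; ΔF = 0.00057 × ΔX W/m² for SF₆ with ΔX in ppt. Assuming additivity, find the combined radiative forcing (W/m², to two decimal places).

CO₂: 5.35 × ln(845/430) = 5.35 × ln(1.96512) = 5.35 × 0.67555 = 3.6142 W/m².
CH₄: 0.036 × (√2657 − √696) = 0.036 × (51.5461 − 26.3818) = 0.036 × 25.1643 = 0.9059 W/m².
SF₆: ΔF = 0.00057 × (13 − 0) = 0.00057 × 13 = 0.0074 W/m².
Total ΔF = 3.6142 + 0.9059 + 0.0074 = 4.5275 W/m².

ΔF = 4.53 W/m²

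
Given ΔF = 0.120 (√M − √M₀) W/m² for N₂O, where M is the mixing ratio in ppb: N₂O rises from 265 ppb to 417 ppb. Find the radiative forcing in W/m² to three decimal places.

N₂O: 0.120 × (√417 − √265) = 0.120 × (20.4206 − 16.2788) = 0.120 × 4.1418 = 0.4970 W/m².

ΔF = 0.497 W/m²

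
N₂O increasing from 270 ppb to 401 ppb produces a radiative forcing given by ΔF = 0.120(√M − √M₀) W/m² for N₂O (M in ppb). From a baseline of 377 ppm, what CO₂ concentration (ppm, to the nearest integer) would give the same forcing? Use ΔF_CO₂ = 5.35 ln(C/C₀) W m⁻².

N₂O forcing: 0.120 × (√401 − √270) = 0.120 × (20.0250 − 16.4317) = 0.120 × 3.5933 = 0.43120 W/m².
Set 5.35 ln(C/377) = 0.43120: ln(C/377) = 0.43120/5.35 = 0.08060, so C = 377 × e^0.08060 = 377 × 1.08394 = 408.65 ppm.

C ≈ 409 ppm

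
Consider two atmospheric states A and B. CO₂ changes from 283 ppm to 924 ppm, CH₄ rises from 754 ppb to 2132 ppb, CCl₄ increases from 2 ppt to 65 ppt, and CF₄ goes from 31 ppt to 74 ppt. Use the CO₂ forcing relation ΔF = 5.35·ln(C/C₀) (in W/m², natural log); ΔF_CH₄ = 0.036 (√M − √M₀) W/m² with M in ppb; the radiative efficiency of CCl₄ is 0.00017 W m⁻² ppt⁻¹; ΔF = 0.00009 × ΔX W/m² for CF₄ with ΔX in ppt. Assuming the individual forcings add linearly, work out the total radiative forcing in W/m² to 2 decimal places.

CO₂: 5.35 × ln(924/283) = 5.35 × ln(3.26502) = 5.35 × 1.18327 = 6.3305 W/m².
CH₄: 0.036 × (√2132 − √754) = 0.036 × (46.1736 − 27.4591) = 0.036 × 18.7145 = 0.6737 W/m².
CCl₄: ΔF = 0.00017 × (65 − 2) = 0.00017 × 63 = 0.0107 W/m².
CF₄: ΔF = 0.00009 × (74 − 31) = 0.00009 × 43 = 0.0039 W/m².
Total ΔF = 6.3305 + 0.6737 + 0.0107 + 0.0039 = 7.0188 W/m².

ΔF = 7.02 W/m²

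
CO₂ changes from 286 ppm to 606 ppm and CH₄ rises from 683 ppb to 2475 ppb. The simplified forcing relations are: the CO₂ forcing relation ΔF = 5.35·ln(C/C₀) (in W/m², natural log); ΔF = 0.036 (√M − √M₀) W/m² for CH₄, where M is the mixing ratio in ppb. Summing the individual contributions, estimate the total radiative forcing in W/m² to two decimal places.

CO₂: 5.35 × ln(606/286) = 5.35 × ln(2.11888) = 5.35 × 0.75089 = 4.0173 W/m².
CH₄: 0.036 × (√2475 − √683) = 0.036 × (49.7494 − 26.1343) = 0.036 × 23.6151 = 0.8501 W/m².
Total ΔF = 4.0173 + 0.8501 = 4.8674 W/m².

ΔF = 4.87 W/m²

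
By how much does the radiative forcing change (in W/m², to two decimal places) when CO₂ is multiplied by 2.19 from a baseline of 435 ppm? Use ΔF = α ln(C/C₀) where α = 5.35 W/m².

ΔF = 4.19 W/m²

ΔF = 5.35 × ln(2.19) = 5.35 × 0.78390 = 4.1939 W/m².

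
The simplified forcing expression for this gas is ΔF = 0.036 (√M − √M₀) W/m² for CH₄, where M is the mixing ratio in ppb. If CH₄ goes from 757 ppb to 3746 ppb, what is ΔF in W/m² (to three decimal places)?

ΔF = 1.213 W/m²

CH₄: 0.036 × (√3746 − √757) = 0.036 × (61.2046 − 27.5136) = 0.036 × 33.6910 = 1.2129 W/m².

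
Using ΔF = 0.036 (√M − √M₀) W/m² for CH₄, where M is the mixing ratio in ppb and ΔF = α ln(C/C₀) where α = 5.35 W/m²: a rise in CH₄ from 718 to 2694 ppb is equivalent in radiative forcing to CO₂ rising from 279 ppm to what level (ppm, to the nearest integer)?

C ≈ 330 ppm

CH₄ forcing: 0.036 × (√2694 − √718) = 0.036 × (51.9038 − 26.7955) = 0.036 × 25.1083 = 0.90390 W/m².
Set 5.35 ln(C/279) = 0.90390: ln(C/279) = 0.90390/5.35 = 0.16895, so C = 279 × e^0.16895 = 279 × 1.18406 = 330.35 ppm.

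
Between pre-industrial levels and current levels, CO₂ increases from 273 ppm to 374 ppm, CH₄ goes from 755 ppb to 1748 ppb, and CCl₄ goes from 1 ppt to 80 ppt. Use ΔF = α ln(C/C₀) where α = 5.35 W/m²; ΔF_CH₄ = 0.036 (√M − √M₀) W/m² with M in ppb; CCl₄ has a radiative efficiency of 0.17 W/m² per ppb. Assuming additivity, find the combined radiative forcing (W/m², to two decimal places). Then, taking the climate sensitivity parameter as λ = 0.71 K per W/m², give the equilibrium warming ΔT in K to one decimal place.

ΔF = 2.21 W/m²; ΔT = 1.6 K

CO₂: 5.35 × ln(374/273) = 5.35 × ln(1.36996) = 5.35 × 0.31478 = 1.6841 W/m².
CH₄: 0.036 × (√1748 − √755) = 0.036 × (41.8091 − 27.4773) = 0.036 × 14.3318 = 0.5159 W/m².
CCl₄: Δ = 80 − 1 = 79 ppt = 0.079 ppb; ΔF = 0.17 × 0.079 = 0.0134 W/m².
Total ΔF = 1.6841 + 0.5159 + 0.0134 = 2.2134 W/m².
ΔT = λ ΔF = 0.71 × 2.21 = 1.5691 K.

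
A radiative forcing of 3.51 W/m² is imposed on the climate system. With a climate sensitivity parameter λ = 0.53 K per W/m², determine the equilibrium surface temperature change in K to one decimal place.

ΔT = 1.9 K

ΔT = λ ΔF = 0.53 × 3.51 = 1.8603 K.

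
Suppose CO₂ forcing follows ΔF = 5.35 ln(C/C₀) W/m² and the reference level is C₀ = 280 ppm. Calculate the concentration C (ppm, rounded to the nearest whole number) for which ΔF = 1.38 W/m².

C ≈ 362 ppm

Set 5.35 ln(C/280) = 1.38, so ln(C/280) = 1.38/5.35 = 0.25794.
Then C/280 = e^0.25794 = 1.29426, giving C = 280 × 1.29426 = 362.39 ppm.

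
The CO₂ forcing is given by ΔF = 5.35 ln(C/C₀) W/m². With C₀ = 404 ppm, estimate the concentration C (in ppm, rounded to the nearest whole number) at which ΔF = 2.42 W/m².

Set 5.35 ln(C/404) = 2.42, so ln(C/404) = 2.42/5.35 = 0.45234.
Then C/404 = e^0.45234 = 1.57199, giving C = 404 × 1.57199 = 635.08 ppm.

C ≈ 635 ppm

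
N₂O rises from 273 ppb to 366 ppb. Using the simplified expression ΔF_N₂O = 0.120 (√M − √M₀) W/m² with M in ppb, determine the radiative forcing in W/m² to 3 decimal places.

ΔF = 0.313 W/m²

N₂O: 0.120 × (√366 − √273) = 0.120 × (19.1311 − 16.5227) = 0.120 × 2.6084 = 0.3130 W/m².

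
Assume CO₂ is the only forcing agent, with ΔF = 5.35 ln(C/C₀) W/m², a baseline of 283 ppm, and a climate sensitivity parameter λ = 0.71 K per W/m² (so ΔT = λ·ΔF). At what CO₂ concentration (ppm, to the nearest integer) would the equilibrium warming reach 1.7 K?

Required forcing: ΔF = ΔT/λ = 1.7/0.71 = 2.3944 W/m².
Then ln(C/283) = ΔF/5.35 = 2.3944/5.35 = 0.44755.
So C = 283 × e^0.44755 = 283 × 1.56447 = 442.75 ppm.

C ≈ 443 ppm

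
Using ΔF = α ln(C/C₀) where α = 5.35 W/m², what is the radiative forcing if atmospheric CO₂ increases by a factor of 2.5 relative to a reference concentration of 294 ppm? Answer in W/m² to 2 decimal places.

ΔF = 4.90 W/m²

Because the forcing depends only on the ratio C/C₀, the initial concentration does not enter.
ΔF = 5.35 × ln(2.5) = 5.35 × 0.91629 = 4.9022 W/m².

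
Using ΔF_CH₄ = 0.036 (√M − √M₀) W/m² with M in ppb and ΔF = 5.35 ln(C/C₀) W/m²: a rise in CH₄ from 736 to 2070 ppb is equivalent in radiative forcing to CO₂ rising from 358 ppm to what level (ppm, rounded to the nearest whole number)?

C ≈ 405 ppm

CH₄ forcing: 0.036 × (√2070 − √736) = 0.036 × (45.4973 − 27.1293) = 0.036 × 18.3680 = 0.66125 W/m².
Set 5.35 ln(C/358) = 0.66125: ln(C/358) = 0.66125/5.35 = 0.12360, so C = 358 × e^0.12360 = 358 × 1.13156 = 405.10 ppm.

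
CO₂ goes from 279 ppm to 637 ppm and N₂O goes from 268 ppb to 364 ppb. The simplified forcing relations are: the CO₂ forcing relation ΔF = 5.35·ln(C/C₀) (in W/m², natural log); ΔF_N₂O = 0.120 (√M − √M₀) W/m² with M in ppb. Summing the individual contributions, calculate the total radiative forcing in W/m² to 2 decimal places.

CO₂: 5.35 × ln(637/279) = 5.35 × ln(2.28315) = 5.35 × 0.82556 = 4.4167 W/m².
N₂O: 0.120 × (√364 − √268) = 0.120 × (19.0788 − 16.3707) = 0.120 × 2.7081 = 0.3250 W/m².
Total ΔF = 4.4167 + 0.3250 = 4.7417 W/m².

ΔF = 4.74 W/m²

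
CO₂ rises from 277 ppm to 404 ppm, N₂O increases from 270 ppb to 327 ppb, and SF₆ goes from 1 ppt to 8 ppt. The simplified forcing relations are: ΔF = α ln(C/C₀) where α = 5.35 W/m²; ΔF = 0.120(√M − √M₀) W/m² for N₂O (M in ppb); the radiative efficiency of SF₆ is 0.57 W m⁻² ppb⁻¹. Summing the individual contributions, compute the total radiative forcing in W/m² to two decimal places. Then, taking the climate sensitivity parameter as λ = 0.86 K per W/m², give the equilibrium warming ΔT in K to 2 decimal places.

ΔF = 2.22 W/m²; ΔT = 1.91 K

CO₂: 5.35 × ln(404/277) = 5.35 × ln(1.45848) = 5.35 × 0.37739 = 2.0190 W/m².
N₂O: 0.120 × (√327 − √270) = 0.120 × (18.0831 − 16.4317) = 0.120 × 1.6514 = 0.1982 W/m².
SF₆: Δ = 8 − 1 = 7 ppt = 0.007 ppb; ΔF = 0.57 × 0.007 = 0.0040 W/m².
Total ΔF = 2.0190 + 0.1982 + 0.0040 = 2.2212 W/m².
ΔT = λ ΔF = 0.86 × 2.22 = 1.9092 K.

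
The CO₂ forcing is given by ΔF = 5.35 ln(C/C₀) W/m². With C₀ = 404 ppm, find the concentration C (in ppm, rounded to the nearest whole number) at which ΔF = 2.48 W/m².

C ≈ 642 ppm

Set 5.35 ln(C/404) = 2.48, so ln(C/404) = 2.48/5.35 = 0.46355.
Then C/404 = e^0.46355 = 1.58971, giving C = 404 × 1.58971 = 642.24 ppm.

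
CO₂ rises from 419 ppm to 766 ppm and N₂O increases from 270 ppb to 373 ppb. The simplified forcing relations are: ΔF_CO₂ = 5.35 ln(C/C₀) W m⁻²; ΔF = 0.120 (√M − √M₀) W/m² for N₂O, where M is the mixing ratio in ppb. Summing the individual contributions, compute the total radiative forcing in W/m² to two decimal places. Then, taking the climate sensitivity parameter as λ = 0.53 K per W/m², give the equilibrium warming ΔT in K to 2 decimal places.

CO₂: 5.35 × ln(766/419) = 5.35 × ln(1.82816) = 5.35 × 0.60331 = 3.2277 W/m².
N₂O: 0.120 × (√373 − √270) = 0.120 × (19.3132 − 16.4317) = 0.120 × 2.8815 = 0.3458 W/m².
Total ΔF = 3.2277 + 0.3458 = 3.5735 W/m².
ΔT = λ ΔF = 0.53 × 3.57 = 1.8921 K.

ΔF = 3.57 W/m²; ΔT = 1.89 K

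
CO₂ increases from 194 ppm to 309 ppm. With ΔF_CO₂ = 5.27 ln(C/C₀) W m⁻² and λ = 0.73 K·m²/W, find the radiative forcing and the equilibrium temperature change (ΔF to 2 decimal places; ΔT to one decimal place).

CO₂: 5.27 × ln(309/194) = 5.27 × ln(1.59278) = 5.27 × 0.46548 = 2.4531 W/m².
ΔT = λ ΔF = 0.73 × 2.45 = 1.7885 K.

ΔF = 2.45 W/m²; ΔT = 1.8 K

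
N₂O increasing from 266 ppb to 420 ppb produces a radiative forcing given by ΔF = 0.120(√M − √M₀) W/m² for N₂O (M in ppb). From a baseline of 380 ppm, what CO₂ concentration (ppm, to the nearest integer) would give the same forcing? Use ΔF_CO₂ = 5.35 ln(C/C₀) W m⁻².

C ≈ 417 ppm

N₂O forcing: 0.120 × (√420 − √266) = 0.120 × (20.4939 − 16.3095) = 0.120 × 4.1844 = 0.50213 W/m².
Set 5.35 ln(C/380) = 0.50213: ln(C/380) = 0.50213/5.35 = 0.09386, so C = 380 × e^0.09386 = 380 × 1.09841 = 417.40 ppm.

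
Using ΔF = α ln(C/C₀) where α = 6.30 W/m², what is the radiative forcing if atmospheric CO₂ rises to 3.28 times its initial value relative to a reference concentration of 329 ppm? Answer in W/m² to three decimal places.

Because the forcing depends only on the ratio C/C₀, the initial concentration does not enter.
ΔF = 6.30 × ln(3.28) = 6.30 × 1.18784 = 7.4834 W/m².

ΔF = 7.483 W/m²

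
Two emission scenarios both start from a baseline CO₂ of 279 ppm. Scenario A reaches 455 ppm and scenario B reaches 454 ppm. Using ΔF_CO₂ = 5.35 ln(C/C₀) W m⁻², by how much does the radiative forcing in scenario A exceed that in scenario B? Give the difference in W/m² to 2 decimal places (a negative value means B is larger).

ΔF_A − ΔF_B = 0.01 W/m²

ΔF_A = 5.35 ln(455/279) = 5.35 × 0.48909 = 2.6166 W/m².
ΔF_B = 5.35 ln(454/279) = 5.35 × 0.48689 = 2.6049 W/m².
Difference: 2.6166 − 2.6049 = 0.0117 W/m².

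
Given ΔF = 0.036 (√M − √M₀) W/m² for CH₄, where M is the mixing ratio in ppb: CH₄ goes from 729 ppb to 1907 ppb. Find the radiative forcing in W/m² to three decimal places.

ΔF = 0.600 W/m²

CH₄: 0.036 × (√1907 − √729) = 0.036 × (43.6692 − 27.0000) = 0.036 × 16.6692 = 0.6001 W/m².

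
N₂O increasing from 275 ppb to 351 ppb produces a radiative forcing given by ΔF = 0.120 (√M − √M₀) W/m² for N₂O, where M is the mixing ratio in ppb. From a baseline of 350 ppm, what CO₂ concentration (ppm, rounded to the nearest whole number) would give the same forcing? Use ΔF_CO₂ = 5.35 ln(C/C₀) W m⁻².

C ≈ 367 ppm

N₂O forcing: 0.120 × (√351 − √275) = 0.120 × (18.7350 − 16.5831) = 0.120 × 2.1519 = 0.25823 W/m².
Set 5.35 ln(C/350) = 0.25823: ln(C/350) = 0.25823/5.35 = 0.04827, so C = 350 × e^0.04827 = 350 × 1.04945 = 367.31 ppm.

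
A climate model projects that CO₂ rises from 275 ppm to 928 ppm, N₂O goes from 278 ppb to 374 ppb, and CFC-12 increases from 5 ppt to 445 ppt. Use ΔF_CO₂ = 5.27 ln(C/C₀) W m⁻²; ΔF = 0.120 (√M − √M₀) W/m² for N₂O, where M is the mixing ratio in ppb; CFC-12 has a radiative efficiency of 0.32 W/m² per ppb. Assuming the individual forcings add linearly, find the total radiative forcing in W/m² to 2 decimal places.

CO₂: 5.27 × ln(928/275) = 5.27 × ln(3.37455) = 5.27 × 1.21626 = 6.4097 W/m².
N₂O: 0.120 × (√374 − √278) = 0.120 × (19.3391 − 16.6733) = 0.120 × 2.6658 = 0.3199 W/m².
CFC-12: Δ = 445 − 5 = 440 ppt = 0.440 ppb; ΔF = 0.32 × 0.440 = 0.1408 W/m².
Total ΔF = 6.4097 + 0.3199 + 0.1408 = 6.8704 W/m².

ΔF = 6.87 W/m²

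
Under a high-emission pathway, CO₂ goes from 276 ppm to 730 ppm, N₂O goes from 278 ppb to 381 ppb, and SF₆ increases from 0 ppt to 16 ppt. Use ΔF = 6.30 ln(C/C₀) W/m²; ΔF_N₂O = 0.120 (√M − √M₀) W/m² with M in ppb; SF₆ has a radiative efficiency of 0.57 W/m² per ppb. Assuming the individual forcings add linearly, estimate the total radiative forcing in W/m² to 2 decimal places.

ΔF = 6.48 W/m²

CO₂: 6.30 × ln(730/276) = 6.30 × ln(2.64493) = 6.30 × 0.97264 = 6.1276 W/m².
N₂O: 0.120 × (√381 − √278) = 0.120 × (19.5192 − 16.6733) = 0.120 × 2.8459 = 0.3415 W/m².
SF₆: Δ = 16 − 0 = 16 ppt = 0.016 ppb; ΔF = 0.57 × 0.016 = 0.0091 W/m².
Total ΔF = 6.1276 + 0.3415 + 0.0091 = 6.4782 W/m².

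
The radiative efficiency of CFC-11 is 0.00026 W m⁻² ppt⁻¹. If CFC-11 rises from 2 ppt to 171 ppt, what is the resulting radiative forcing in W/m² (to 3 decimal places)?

ΔF = 0.044 W/m²

CFC-11: ΔF = 0.00026 × (171 − 2) = 0.00026 × 169 = 0.0439 W/m².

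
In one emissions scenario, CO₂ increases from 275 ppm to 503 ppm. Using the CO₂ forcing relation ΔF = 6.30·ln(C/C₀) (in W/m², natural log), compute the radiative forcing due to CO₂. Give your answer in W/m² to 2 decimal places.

ΔF = 3.80 W/m²

CO₂ absorption bands are partially saturated, so forcing scales with the logarithm of the concentration ratio.
CO₂: 6.30 × ln(503/275) = 6.30 × ln(1.82909) = 6.30 × 0.60382 = 3.8041 W/m².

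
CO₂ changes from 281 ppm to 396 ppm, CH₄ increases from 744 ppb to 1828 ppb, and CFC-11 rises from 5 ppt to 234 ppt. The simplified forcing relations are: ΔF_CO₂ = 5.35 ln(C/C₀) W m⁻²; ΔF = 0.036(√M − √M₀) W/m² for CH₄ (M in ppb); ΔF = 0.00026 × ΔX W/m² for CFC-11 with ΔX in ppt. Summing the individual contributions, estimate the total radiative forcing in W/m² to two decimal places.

CO₂: 5.35 × ln(396/281) = 5.35 × ln(1.40925) = 5.35 × 0.34306 = 1.8354 W/m².
CH₄: 0.036 × (√1828 − √744) = 0.036 × (42.7551 − 27.2764) = 0.036 × 15.4787 = 0.5572 W/m².
CFC-11: ΔF = 0.00026 × (234 − 5) = 0.00026 × 229 = 0.0595 W/m².
Total ΔF = 1.8354 + 0.5572 + 0.0595 = 2.4521 W/m².

ΔF = 2.45 W/m²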